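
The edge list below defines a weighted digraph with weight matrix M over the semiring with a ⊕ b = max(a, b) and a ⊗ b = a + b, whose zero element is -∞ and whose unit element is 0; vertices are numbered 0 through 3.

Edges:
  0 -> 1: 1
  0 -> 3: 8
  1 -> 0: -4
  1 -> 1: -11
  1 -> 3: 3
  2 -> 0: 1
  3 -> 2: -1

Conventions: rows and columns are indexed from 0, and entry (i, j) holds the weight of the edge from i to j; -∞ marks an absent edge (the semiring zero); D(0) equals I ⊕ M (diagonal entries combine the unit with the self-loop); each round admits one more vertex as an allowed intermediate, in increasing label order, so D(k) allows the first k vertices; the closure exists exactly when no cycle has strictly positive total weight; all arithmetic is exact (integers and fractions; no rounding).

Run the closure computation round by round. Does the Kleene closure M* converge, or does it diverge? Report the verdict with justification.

D(0):
  [0, 1, -∞, 8]
  [-4, 0, -∞, 3]
  [1, -∞, 0, -∞]
  [-∞, -∞, -1, 0]
D(1):
  [0, 1, -∞, 8]
  [-4, 0, -∞, 4]
  [1, 2, 0, 9]
  [-∞, -∞, -1, 0]
D(2):
  [0, 1, -∞, 8]
  [-4, 0, -∞, 4]
  [1, 2, 0, 9]
  [-∞, -∞, -1, 0]
Detection: at round 3, diagonal entry (3, 3) turns strictly positive.
Key observation: the cycle 3->2->0->1->3 has total weight (-1) + 1 + 1 + 3, which is strictly positive.
Answer: DIVERGES — positive cycle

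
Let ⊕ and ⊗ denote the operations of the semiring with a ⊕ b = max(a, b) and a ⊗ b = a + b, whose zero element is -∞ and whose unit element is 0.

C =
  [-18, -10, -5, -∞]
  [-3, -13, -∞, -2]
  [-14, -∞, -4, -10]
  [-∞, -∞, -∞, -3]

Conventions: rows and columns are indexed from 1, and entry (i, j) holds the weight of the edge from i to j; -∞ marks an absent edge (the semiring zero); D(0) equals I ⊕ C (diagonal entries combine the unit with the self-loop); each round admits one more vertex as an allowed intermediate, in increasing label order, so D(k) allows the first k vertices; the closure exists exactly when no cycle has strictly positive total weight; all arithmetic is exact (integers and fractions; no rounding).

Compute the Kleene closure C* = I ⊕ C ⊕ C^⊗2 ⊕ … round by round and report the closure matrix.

D(0):
  [0, -10, -5, -∞]
  [-3, 0, -∞, -2]
  [-14, -∞, 0, -10]
  [-∞, -∞, -∞, 0]
D(1):
  [0, -10, -5, -∞]
  [-3, 0, -8, -2]
  [-14, -24, 0, -10]
  [-∞, -∞, -∞, 0]
D(2):
  [0, -10, -5, -12]
  [-3, 0, -8, -2]
  [-14, -24, 0, -10]
  [-∞, -∞, -∞, 0]
D(3):
  [0, -10, -5, -12]
  [-3, 0, -8, -2]
  [-14, -24, 0, -10]
  [-∞, -∞, -∞, 0]
D(4):
  [0, -10, -5, -12]
  [-3, 0, -8, -2]
  [-14, -24, 0, -10]
  [-∞, -∞, -∞, 0]
Answer: C* = [[0, -10, -5, -12], [-3, 0, -8, -2], [-14, -24, 0, -10], [-∞, -∞, -∞, 0]]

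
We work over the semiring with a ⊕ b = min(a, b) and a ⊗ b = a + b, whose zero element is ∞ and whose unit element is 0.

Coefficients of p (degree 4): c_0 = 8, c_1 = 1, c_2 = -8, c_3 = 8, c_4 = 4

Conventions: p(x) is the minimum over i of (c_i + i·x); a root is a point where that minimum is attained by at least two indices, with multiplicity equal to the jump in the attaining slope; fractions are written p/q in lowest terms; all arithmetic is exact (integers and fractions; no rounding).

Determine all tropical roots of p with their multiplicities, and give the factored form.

hull edge (i=0, c=8) to (i=2, c=-8): slope -8, span 2
hull edge (i=2, c=-8) to (i=4, c=4): slope 6, span 2
Factored form: p(x) = 4 ⊗ (x ⊕ (-6)) ⊗ (x ⊕ (-6)) ⊗ (x ⊕ 8) ⊗ (x ⊕ 8)
Answer: roots = -6 (mult 2), 8 (mult 2)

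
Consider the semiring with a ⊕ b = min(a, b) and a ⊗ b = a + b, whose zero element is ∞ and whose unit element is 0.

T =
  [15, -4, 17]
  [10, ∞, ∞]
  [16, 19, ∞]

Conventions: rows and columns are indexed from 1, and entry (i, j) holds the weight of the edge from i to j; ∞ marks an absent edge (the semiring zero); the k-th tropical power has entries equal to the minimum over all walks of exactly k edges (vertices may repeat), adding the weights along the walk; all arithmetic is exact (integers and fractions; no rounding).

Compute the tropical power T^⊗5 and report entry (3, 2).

T^⊗2:
  [6, 11, 32]
  [25, 6, 27]
  [29, 12, 33]
T^⊗3:
  [21, 2, 23]
  [16, 21, 42]
  [22, 25, 46]
T^⊗4:
  [12, 17, 38]
  [31, 12, 33]
  [35, 18, 39]
T^⊗5:
  [27, 8, 29]
  [22, 27, 48]
  [28, 31, 52]
Key observation: the optimum is the walk 3->2->1->2->1->2, with weight 19 + 10 + (-4) + 10 + (-4) = 31.
Optimal value attained by: walk 3->2->1->2->1->2.
Answer: (T^⊗5)[3][2] = 31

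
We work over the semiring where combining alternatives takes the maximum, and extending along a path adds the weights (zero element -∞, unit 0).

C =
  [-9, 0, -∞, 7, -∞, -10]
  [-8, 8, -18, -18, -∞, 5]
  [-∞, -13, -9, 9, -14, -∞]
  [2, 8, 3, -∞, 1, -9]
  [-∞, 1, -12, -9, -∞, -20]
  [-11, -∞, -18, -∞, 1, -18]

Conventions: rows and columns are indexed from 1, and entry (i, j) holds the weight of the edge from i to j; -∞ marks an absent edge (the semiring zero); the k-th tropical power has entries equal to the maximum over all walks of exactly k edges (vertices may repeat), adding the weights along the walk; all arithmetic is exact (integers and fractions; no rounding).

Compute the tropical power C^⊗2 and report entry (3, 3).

C^⊗2:
  [9, 15, 10, -2, 8, 5]
  [0, 16, -10, -1, 6, 13]
  [11, 17, 12, 0, 10, 0]
  [0, 16, -6, 12, -8, 13]
  [-7, 9, -6, -3, -8, 6]
  [-20, 2, -11, -4, -17, -19]
Key observation: the optimum is the walk 3->4->3, with weight 9 + 3 = 12.
Optimal value attained by: walk 3->4->3.
Answer: (C^⊗2)[3][3] = 12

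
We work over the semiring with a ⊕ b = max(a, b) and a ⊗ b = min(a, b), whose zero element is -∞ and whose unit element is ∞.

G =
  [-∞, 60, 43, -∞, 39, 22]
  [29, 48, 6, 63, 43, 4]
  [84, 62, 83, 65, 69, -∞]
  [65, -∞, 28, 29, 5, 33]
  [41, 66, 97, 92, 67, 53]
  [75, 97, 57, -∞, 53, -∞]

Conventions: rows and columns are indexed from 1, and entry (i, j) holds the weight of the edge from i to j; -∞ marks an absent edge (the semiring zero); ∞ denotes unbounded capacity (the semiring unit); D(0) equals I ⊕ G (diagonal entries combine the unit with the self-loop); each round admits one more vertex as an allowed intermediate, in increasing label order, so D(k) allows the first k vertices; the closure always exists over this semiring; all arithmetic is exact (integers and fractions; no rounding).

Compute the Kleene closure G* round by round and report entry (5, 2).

D(0):
  [∞, 60, 43, -∞, 39, 22]
  [29, ∞, 6, 63, 43, 4]
  [84, 62, ∞, 65, 69, -∞]
  [65, -∞, 28, ∞, 5, 33]
  [41, 66, 97, 92, ∞, 53]
  [75, 97, 57, -∞, 53, ∞]
D(1):
  [∞, 60, 43, -∞, 39, 22]
  [29, ∞, 29, 63, 43, 22]
  [84, 62, ∞, 65, 69, 22]
  [65, 60, 43, ∞, 39, 33]
  [41, 66, 97, 92, ∞, 53]
  [75, 97, 57, -∞, 53, ∞]
D(2):
  [∞, 60, 43, 60, 43, 22]
  [29, ∞, 29, 63, 43, 22]
  [84, 62, ∞, 65, 69, 22]
  [65, 60, 43, ∞, 43, 33]
  [41, 66, 97, 92, ∞, 53]
  [75, 97, 57, 63, 53, ∞]
D(3):
  [∞, 60, 43, 60, 43, 22]
  [29, ∞, 29, 63, 43, 22]
  [84, 62, ∞, 65, 69, 22]
  [65, 60, 43, ∞, 43, 33]
  [84, 66, 97, 92, ∞, 53]
  [75, 97, 57, 63, 57, ∞]
D(4):
  [∞, 60, 43, 60, 43, 33]
  [63, ∞, 43, 63, 43, 33]
  [84, 62, ∞, 65, 69, 33]
  [65, 60, 43, ∞, 43, 33]
  [84, 66, 97, 92, ∞, 53]
  [75, 97, 57, 63, 57, ∞]
D(5):
  [∞, 60, 43, 60, 43, 43]
  [63, ∞, 43, 63, 43, 43]
  [84, 66, ∞, 69, 69, 53]
  [65, 60, 43, ∞, 43, 43]
  [84, 66, 97, 92, ∞, 53]
  [75, 97, 57, 63, 57, ∞]
D(6):
  [∞, 60, 43, 60, 43, 43]
  [63, ∞, 43, 63, 43, 43]
  [84, 66, ∞, 69, 69, 53]
  [65, 60, 43, ∞, 43, 43]
  [84, 66, 97, 92, ∞, 53]
  [75, 97, 57, 63, 57, ∞]
Answer: G*[5][2] = 66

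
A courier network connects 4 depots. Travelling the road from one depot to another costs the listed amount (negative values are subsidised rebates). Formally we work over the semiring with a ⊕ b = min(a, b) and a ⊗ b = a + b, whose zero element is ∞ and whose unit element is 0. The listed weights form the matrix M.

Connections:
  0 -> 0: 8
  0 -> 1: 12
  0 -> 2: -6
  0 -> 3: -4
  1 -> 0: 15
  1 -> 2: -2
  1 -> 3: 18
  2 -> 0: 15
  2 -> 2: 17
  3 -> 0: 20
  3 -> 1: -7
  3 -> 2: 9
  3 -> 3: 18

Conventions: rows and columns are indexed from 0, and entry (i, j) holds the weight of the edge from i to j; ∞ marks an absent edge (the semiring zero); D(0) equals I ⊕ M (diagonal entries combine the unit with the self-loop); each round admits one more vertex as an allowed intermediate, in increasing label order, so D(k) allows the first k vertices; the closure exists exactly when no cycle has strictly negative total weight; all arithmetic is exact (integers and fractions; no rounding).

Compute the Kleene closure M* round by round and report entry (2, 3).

D(0):
  [0, 12, -6, -4]
  [15, 0, -2, 18]
  [15, ∞, 0, ∞]
  [20, -7, 9, 0]
D(1):
  [0, 12, -6, -4]
  [15, 0, -2, 11]
  [15, 27, 0, 11]
  [20, -7, 9, 0]
D(2):
  [0, 12, -6, -4]
  [15, 0, -2, 11]
  [15, 27, 0, 11]
  [8, -7, -9, 0]
D(3):
  [0, 12, -6, -4]
  [13, 0, -2, 9]
  [15, 27, 0, 11]
  [6, -7, -9, 0]
D(4):
  [0, -11, -13, -4]
  [13, 0, -2, 9]
  [15, 4, 0, 11]
  [6, -7, -9, 0]
Answer: M*[2][3] = 11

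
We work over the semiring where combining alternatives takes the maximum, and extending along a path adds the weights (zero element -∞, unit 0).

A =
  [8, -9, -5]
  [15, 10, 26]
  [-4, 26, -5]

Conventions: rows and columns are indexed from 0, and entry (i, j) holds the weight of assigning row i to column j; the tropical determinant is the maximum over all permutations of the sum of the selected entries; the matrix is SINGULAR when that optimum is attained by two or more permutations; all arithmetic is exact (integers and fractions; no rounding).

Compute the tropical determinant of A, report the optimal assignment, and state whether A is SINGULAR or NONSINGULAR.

σ = (0, 1, 2): 8 + 10 + (-5) = 13
σ = (0, 2, 1): 8 + 26 + 26 = 60
σ = (1, 0, 2): (-9) + 15 + (-5) = 1
σ = (1, 2, 0): (-9) + 26 + (-4) = 13
σ = (2, 0, 1): (-5) + 15 + 26 = 36
σ = (2, 1, 0): (-5) + 10 + (-4) = 1
Optimal value attained by: σ = (0, 2, 1).
Answer: det⊕(A) = 60; verdict: NONSINGULAR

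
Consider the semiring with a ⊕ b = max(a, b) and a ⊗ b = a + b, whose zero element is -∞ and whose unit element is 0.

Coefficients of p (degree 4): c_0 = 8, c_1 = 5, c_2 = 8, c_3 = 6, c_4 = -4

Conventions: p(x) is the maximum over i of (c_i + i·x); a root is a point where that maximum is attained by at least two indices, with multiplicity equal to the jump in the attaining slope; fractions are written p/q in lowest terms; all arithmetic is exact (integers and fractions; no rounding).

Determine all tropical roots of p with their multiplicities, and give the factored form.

hull edge (i=0, c=8) to (i=2, c=8): slope 0, span 2
hull edge (i=2, c=8) to (i=3, c=6): slope -2, span 1
hull edge (i=3, c=6) to (i=4, c=-4): slope -10, span 1
Factored form: p(x) = -4 ⊗ (x ⊕ 0) ⊗ (x ⊕ 0) ⊗ (x ⊕ 2) ⊗ (x ⊕ 10)
Answer: roots = 0 (mult 2), 2 (mult 1), 10 (mult 1)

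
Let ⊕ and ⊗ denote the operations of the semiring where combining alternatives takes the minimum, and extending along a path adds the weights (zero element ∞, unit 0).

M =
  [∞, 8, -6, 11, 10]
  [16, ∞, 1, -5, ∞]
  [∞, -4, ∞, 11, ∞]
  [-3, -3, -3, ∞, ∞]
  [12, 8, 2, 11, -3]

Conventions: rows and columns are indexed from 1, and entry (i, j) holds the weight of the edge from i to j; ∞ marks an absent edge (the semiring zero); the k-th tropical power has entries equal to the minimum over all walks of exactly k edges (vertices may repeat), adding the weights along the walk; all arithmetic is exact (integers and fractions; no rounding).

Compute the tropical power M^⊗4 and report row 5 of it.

M^⊗2:
  [8, -10, 8, 3, 7]
  [-8, -8, -8, 12, 26]
  [8, 8, -3, -9, ∞]
  [13, -7, -9, -8, 7]
  [8, -2, -1, 3, -6]
M^⊗3:
  [0, 0, -9, -15, 4]
  [8, -12, -14, -13, 2]
  [-12, -12, -12, 3, 18]
  [-11, -13, -11, -12, 4]
  [0, -5, -4, -7, -9]
M^⊗4:
  [-18, -18, -18, -5, 1]
  [-16, -18, -16, -17, -1]
  [0, -16, -18, -17, -2]
  [-15, -15, -17, -18, -1]
  [-10, -10, -10, -10, -12]
Answer: row 5 of M^⊗4 = [-10, -10, -10, -10, -12]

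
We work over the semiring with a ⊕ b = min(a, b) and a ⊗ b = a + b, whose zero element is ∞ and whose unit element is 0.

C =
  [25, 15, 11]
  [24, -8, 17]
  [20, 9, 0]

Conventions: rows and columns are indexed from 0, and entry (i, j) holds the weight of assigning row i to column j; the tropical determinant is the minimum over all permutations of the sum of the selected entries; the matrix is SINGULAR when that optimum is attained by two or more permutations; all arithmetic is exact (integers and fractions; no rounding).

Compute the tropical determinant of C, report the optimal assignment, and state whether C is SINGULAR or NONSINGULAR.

σ = (0, 1, 2): 25 + (-8) + 0 = 17
σ = (0, 2, 1): 25 + 17 + 9 = 51
σ = (1, 0, 2): 15 + 24 + 0 = 39
σ = (1, 2, 0): 15 + 17 + 20 = 52
σ = (2, 0, 1): 11 + 24 + 9 = 44
σ = (2, 1, 0): 11 + (-8) + 20 = 23
Optimal value attained by: σ = (0, 1, 2).
Answer: det⊕(C) = 17; verdict: NONSINGULAR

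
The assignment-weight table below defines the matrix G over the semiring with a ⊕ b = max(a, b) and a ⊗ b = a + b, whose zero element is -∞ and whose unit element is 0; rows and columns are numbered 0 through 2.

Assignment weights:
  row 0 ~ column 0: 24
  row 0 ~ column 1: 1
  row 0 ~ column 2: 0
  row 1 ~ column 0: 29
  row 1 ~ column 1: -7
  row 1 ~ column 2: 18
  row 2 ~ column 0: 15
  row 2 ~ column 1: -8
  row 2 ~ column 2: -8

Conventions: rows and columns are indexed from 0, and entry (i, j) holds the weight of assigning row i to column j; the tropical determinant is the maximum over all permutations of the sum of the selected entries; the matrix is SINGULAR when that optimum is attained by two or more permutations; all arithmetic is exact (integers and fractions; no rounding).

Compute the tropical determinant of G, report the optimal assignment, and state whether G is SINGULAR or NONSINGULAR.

σ = (0, 1, 2): 24 + (-7) + (-8) = 9
σ = (0, 2, 1): 24 + 18 + (-8) = 34
σ = (1, 0, 2): 1 + 29 + (-8) = 22
σ = (1, 2, 0): 1 + 18 + 15 = 34
σ = (2, 0, 1): 0 + 29 + (-8) = 21
σ = (2, 1, 0): 0 + (-7) + 15 = 8
Optimal value attained by: σ = (0, 2, 1).
Answer: det⊕(G) = 34; verdict: SINGULAR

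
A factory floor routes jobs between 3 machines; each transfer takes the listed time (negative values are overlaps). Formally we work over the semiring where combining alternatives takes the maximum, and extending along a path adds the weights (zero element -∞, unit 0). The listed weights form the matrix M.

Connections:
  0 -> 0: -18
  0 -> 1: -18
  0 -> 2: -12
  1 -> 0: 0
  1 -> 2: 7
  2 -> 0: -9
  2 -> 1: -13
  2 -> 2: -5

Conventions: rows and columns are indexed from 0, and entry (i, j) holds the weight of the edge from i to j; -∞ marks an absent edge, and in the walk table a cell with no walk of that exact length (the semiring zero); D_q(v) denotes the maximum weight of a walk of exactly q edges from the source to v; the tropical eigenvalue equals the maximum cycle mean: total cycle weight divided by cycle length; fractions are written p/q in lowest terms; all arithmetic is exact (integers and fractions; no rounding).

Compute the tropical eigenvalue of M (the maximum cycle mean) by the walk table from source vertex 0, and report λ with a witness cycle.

q=0: [0, -∞, -∞]
q=1: [-18, -18, -12]
q=2: [-18, -25, -11]
q=3: [-20, -24, -16]
Optimal cycle mean attained by: cycle 1->2->1, total 7 + (-13), length 2.
Answer: λ = -3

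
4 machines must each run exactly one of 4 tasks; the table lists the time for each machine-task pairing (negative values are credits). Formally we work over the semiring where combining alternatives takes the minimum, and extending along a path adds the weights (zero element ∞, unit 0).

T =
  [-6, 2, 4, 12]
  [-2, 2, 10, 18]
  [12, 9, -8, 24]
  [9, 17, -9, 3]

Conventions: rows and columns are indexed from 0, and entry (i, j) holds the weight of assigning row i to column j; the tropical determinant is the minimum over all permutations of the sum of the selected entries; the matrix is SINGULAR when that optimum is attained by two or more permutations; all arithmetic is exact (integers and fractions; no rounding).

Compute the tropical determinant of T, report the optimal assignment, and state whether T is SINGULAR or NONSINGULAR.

σ = (0, 1, 2, 3): (-6) + 2 + (-8) + 3 = -9
σ = (0, 1, 3, 2): (-6) + 2 + 24 + (-9) = 11
σ = (0, 2, 1, 3): (-6) + 10 + 9 + 3 = 16
σ = (0, 2, 3, 1): (-6) + 10 + 24 + 17 = 45
σ = (0, 3, 1, 2): (-6) + 18 + 9 + (-9) = 12
σ = (0, 3, 2, 1): (-6) + 18 + (-8) + 17 = 21
σ = (1, 0, 2, 3): 2 + (-2) + (-8) + 3 = -5
σ = (1, 0, 3, 2): 2 + (-2) + 24 + (-9) = 15
σ = (1, 2, 0, 3): 2 + 10 + 12 + 3 = 27
σ = (1, 2, 3, 0): 2 + 10 + 24 + 9 = 45
σ = (1, 3, 0, 2): 2 + 18 + 12 + (-9) = 23
σ = (1, 3, 2, 0): 2 + 18 + (-8) + 9 = 21
σ = (2, 0, 1, 3): 4 + (-2) + 9 + 3 = 14
σ = (2, 0, 3, 1): 4 + (-2) + 24 + 17 = 43
σ = (2, 1, 0, 3): 4 + 2 + 12 + 3 = 21
σ = (2, 1, 3, 0): 4 + 2 + 24 + 9 = 39
σ = (2, 3, 0, 1): 4 + 18 + 12 + 17 = 51
σ = (2, 3, 1, 0): 4 + 18 + 9 + 9 = 40
σ = (3, 0, 1, 2): 12 + (-2) + 9 + (-9) = 10
σ = (3, 0, 2, 1): 12 + (-2) + (-8) + 17 = 19
σ = (3, 1, 0, 2): 12 + 2 + 12 + (-9) = 17
σ = (3, 1, 2, 0): 12 + 2 + (-8) + 9 = 15
σ = (3, 2, 0, 1): 12 + 10 + 12 + 17 = 51
σ = (3, 2, 1, 0): 12 + 10 + 9 + 9 = 40
Optimal value attained by: σ = (0, 1, 2, 3).
Answer: det⊕(T) = -9; verdict: NONSINGULAR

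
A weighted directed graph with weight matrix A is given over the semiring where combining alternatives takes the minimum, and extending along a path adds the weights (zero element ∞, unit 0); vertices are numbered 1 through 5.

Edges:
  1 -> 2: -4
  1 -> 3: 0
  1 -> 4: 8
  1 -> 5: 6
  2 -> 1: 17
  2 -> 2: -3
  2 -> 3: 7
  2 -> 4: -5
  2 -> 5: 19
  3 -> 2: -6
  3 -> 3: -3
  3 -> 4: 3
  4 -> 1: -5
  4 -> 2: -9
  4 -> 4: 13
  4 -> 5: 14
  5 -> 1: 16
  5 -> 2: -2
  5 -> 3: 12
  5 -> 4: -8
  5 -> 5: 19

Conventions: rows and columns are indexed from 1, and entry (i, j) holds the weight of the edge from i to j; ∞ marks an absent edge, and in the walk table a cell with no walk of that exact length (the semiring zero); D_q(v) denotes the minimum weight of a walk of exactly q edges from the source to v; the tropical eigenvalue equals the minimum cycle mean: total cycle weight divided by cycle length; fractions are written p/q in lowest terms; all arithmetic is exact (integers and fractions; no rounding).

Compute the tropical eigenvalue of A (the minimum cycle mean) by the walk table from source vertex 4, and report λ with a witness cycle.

q=0: [∞, ∞, ∞, 0, ∞]
q=1: [-5, -9, ∞, 13, 14]
q=2: [8, -12, -5, -14, 1]
q=3: [-19, -23, -8, -17, 0]
q=4: [-22, -26, -19, -28, -13]
q=5: [-33, -37, -22, -31, -16]
Optimal cycle mean attained by: cycle 2->4->2, total (-5) + (-9), length 2.
Answer: λ = -7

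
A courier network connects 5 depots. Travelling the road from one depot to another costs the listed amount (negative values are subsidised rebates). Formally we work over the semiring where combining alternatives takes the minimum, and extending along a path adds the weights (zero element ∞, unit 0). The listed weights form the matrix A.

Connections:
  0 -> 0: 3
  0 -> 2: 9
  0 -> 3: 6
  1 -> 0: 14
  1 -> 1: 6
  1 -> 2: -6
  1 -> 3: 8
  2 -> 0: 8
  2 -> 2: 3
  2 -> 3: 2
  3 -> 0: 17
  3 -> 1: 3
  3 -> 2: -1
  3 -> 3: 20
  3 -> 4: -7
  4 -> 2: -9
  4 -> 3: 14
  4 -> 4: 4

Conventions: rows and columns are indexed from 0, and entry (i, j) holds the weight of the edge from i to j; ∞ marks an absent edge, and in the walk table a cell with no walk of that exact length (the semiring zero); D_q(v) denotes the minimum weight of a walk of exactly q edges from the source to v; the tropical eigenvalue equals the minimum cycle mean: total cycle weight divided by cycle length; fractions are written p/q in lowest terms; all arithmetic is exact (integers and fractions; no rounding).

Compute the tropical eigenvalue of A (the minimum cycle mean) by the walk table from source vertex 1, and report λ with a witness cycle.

q=0: [∞, 0, ∞, ∞, ∞]
q=1: [14, 6, -6, 8, ∞]
q=2: [2, 11, -3, -4, 1]
q=3: [5, -1, -8, -1, -11]
q=4: [0, 2, -20, -6, -8]
q=5: [-12, -3, -17, -18, -13]
Optimal cycle mean attained by: cycle 2->3->4->2, total 2 + (-7) + (-9), length 3.
Answer: λ = -14/3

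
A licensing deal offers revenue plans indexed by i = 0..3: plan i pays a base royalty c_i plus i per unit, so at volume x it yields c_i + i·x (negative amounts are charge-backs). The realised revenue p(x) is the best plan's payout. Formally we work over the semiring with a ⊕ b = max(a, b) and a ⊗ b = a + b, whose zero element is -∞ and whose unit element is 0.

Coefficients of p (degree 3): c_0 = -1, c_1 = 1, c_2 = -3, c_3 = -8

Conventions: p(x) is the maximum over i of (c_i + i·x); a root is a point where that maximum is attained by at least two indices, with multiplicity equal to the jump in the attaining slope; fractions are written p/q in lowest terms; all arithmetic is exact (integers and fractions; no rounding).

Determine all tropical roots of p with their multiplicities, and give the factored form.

hull edge (i=0, c=-1) to (i=1, c=1): slope 2, span 1
hull edge (i=1, c=1) to (i=2, c=-3): slope -4, span 1
hull edge (i=2, c=-3) to (i=3, c=-8): slope -5, span 1
Factored form: p(x) = -8 ⊗ (x ⊕ (-2)) ⊗ (x ⊕ 4) ⊗ (x ⊕ 5)
Answer: roots = -2 (mult 1), 4 (mult 1), 5 (mult 1)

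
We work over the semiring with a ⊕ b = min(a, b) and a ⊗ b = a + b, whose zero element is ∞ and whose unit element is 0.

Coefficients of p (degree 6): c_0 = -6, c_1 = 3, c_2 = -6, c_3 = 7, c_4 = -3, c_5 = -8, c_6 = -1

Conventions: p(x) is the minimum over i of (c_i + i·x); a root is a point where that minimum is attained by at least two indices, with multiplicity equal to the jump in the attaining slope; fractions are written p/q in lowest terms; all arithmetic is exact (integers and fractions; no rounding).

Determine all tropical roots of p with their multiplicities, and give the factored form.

hull edge (i=0, c=-6) to (i=5, c=-8): slope -2/5, span 5
hull edge (i=5, c=-8) to (i=6, c=-1): slope 7, span 1
Factored form: p(x) = -1 ⊗ (x ⊕ (-7)) ⊗ (x ⊕ 2/5) ⊗ (x ⊕ 2/5) ⊗ (x ⊕ 2/5) ⊗ (x ⊕ 2/5) ⊗ (x ⊕ 2/5)
Answer: roots = -7 (mult 1), 2/5 (mult 5)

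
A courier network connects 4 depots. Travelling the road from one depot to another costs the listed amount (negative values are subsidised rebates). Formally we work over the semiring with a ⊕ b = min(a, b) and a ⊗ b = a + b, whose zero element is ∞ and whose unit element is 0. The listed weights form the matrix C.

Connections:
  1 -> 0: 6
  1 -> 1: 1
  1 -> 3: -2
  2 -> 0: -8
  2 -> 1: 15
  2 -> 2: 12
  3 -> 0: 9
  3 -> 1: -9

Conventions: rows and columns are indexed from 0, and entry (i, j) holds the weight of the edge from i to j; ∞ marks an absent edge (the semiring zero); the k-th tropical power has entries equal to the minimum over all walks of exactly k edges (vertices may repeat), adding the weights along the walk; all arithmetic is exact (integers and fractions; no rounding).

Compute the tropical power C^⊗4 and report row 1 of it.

C^⊗2:
  [∞, ∞, ∞, ∞]
  [7, -11, ∞, -1]
  [4, 16, 24, 13]
  [-3, -8, ∞, -11]
C^⊗3:
  [∞, ∞, ∞, ∞]
  [-5, -10, ∞, -13]
  [16, 4, 36, 14]
  [-2, -20, ∞, -10]
C^⊗4:
  [∞, ∞, ∞, ∞]
  [-4, -22, ∞, -12]
  [10, 5, 48, 2]
  [-14, -19, ∞, -22]
Answer: row 1 of C^⊗4 = [-4, -22, ∞, -12]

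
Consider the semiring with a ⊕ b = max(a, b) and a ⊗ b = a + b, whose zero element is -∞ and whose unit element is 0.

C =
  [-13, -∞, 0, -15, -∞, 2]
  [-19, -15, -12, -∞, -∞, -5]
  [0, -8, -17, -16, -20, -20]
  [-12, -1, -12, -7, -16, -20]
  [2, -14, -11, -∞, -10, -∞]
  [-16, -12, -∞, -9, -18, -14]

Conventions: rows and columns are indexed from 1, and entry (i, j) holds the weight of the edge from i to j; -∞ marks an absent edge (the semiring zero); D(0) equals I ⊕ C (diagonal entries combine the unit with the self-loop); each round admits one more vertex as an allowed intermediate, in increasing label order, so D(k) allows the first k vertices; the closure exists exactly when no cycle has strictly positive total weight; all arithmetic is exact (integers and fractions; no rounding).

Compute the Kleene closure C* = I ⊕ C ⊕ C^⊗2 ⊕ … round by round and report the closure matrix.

D(0):
  [0, -∞, 0, -15, -∞, 2]
  [-19, 0, -12, -∞, -∞, -5]
  [0, -8, 0, -16, -20, -20]
  [-12, -1, -12, 0, -16, -20]
  [2, -14, -11, -∞, 0, -∞]
  [-16, -12, -∞, -9, -18, 0]
D(1):
  [0, -∞, 0, -15, -∞, 2]
  [-19, 0, -12, -34, -∞, -5]
  [0, -8, 0, -15, -20, 2]
  [-12, -1, -12, 0, -16, -10]
  [2, -14, 2, -13, 0, 4]
  [-16, -12, -16, -9, -18, 0]
D(2):
  [0, -∞, 0, -15, -∞, 2]
  [-19, 0, -12, -34, -∞, -5]
  [0, -8, 0, -15, -20, 2]
  [-12, -1, -12, 0, -16, -6]
  [2, -14, 2, -13, 0, 4]
  [-16, -12, -16, -9, -18, 0]
D(3):
  [0, -8, 0, -15, -20, 2]
  [-12, 0, -12, -27, -32, -5]
  [0, -8, 0, -15, -20, 2]
  [-12, -1, -12, 0, -16, -6]
  [2, -6, 2, -13, 0, 4]
  [-16, -12, -16, -9, -18, 0]
D(4):
  [0, -8, 0, -15, -20, 2]
  [-12, 0, -12, -27, -32, -5]
  [0, -8, 0, -15, -20, 2]
  [-12, -1, -12, 0, -16, -6]
  [2, -6, 2, -13, 0, 4]
  [-16, -10, -16, -9, -18, 0]
D(5):
  [0, -8, 0, -15, -20, 2]
  [-12, 0, -12, -27, -32, -5]
  [0, -8, 0, -15, -20, 2]
  [-12, -1, -12, 0, -16, -6]
  [2, -6, 2, -13, 0, 4]
  [-16, -10, -16, -9, -18, 0]
D(6):
  [0, -8, 0, -7, -16, 2]
  [-12, 0, -12, -14, -23, -5]
  [0, -8, 0, -7, -16, 2]
  [-12, -1, -12, 0, -16, -6]
  [2, -6, 2, -5, 0, 4]
  [-16, -10, -16, -9, -18, 0]
Answer: C* = [[0, -8, 0, -7, -16, 2], [-12, 0, -12, -14, -23, -5], [0, -8, 0, -7, -16, 2], [-12, -1, -12, 0, -16, -6], [2, -6, 2, -5, 0, 4], [-16, -10, -16, -9, -18, 0]]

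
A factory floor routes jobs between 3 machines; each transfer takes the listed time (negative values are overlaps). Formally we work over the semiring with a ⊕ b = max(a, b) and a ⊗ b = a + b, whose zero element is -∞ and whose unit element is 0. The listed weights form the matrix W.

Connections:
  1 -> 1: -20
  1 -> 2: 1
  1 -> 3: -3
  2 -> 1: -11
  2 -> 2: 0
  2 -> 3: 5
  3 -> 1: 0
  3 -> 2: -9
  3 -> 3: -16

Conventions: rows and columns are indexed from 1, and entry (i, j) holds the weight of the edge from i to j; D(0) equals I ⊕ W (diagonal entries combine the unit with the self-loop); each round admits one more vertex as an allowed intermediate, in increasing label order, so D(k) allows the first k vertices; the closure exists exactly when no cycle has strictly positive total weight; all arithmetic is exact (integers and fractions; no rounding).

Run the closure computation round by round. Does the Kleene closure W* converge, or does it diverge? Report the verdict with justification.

D(0):
  [0, 1, -3]
  [-11, 0, 5]
  [0, -9, 0]
D(1):
  [0, 1, -3]
  [-11, 0, 5]
  [0, 1, 0]
Detection: at round 2, diagonal entry (3, 3) turns strictly positive.
Key observation: the cycle 3->1->2->3 has total weight 0 + 1 + 5, which is strictly positive.
Answer: DIVERGES — positive cycle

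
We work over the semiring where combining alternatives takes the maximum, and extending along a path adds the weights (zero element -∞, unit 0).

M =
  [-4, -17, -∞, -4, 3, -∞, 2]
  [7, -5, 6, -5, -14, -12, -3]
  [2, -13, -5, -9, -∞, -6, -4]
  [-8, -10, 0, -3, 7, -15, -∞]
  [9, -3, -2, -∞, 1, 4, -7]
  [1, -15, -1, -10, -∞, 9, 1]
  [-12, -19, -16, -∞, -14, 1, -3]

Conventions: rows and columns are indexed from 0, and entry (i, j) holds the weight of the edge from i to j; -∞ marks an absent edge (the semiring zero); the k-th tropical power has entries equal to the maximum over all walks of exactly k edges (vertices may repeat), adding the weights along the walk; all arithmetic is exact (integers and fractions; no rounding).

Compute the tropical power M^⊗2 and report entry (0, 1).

M^⊗2:
  [12, 0, 1, -7, 4, 7, -1]
  [8, -7, 1, 3, 10, 0, 9]
  [-2, -15, -7, -2, 5, 3, 4]
  [16, 4, 5, -6, 8, 11, 0]
  [10, -2, 3, 5, 12, 13, 11]
  [10, -6, 8, -1, 4, 18, 10]
  [2, -14, 0, -9, -9, 10, 2]
Key observation: the optimum is the walk 0->4->1, with weight 3 + (-3) = 0.
Optimal value attained by: walk 0->4->1.
Answer: (M^⊗2)[0][1] = 0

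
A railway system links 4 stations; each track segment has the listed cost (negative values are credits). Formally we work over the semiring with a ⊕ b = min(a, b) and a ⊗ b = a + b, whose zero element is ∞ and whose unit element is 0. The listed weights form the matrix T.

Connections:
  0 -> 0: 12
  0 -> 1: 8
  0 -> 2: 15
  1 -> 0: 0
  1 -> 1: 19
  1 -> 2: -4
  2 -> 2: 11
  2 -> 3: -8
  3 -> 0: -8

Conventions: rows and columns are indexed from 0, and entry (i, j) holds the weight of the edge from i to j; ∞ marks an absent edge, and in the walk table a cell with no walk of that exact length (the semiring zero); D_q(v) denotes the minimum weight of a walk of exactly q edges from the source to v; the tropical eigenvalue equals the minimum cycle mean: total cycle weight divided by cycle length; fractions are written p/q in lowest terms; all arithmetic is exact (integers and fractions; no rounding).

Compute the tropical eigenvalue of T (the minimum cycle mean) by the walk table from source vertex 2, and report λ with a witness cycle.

q=0: [∞, ∞, 0, ∞]
q=1: [∞, ∞, 11, -8]
q=2: [-16, ∞, 22, 3]
q=3: [-5, -8, -1, 14]
q=4: [-8, 3, -12, -9]
Optimal cycle mean attained by: cycle 0->1->2->3->0, total 8 + (-4) + (-8) + (-8), length 4.
Answer: λ = -3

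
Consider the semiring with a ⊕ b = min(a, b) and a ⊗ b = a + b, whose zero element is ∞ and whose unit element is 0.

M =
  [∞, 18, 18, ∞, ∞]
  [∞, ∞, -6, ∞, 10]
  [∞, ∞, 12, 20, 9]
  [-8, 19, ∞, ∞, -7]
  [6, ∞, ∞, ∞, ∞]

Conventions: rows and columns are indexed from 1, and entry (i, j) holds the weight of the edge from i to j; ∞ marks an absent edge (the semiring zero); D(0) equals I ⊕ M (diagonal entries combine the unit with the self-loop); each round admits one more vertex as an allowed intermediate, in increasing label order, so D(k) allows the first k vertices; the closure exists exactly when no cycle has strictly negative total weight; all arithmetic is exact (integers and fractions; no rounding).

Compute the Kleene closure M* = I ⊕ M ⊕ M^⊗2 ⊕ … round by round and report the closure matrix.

D(0):
  [0, 18, 18, ∞, ∞]
  [∞, 0, -6, ∞, 10]
  [∞, ∞, 0, 20, 9]
  [-8, 19, ∞, 0, -7]
  [6, ∞, ∞, ∞, 0]
D(1):
  [0, 18, 18, ∞, ∞]
  [∞, 0, -6, ∞, 10]
  [∞, ∞, 0, 20, 9]
  [-8, 10, 10, 0, -7]
  [6, 24, 24, ∞, 0]
D(2):
  [0, 18, 12, ∞, 28]
  [∞, 0, -6, ∞, 10]
  [∞, ∞, 0, 20, 9]
  [-8, 10, 4, 0, -7]
  [6, 24, 18, ∞, 0]
D(3):
  [0, 18, 12, 32, 21]
  [∞, 0, -6, 14, 3]
  [∞, ∞, 0, 20, 9]
  [-8, 10, 4, 0, -7]
  [6, 24, 18, 38, 0]
D(4):
  [0, 18, 12, 32, 21]
  [6, 0, -6, 14, 3]
  [12, 30, 0, 20, 9]
  [-8, 10, 4, 0, -7]
  [6, 24, 18, 38, 0]
D(5):
  [0, 18, 12, 32, 21]
  [6, 0, -6, 14, 3]
  [12, 30, 0, 20, 9]
  [-8, 10, 4, 0, -7]
  [6, 24, 18, 38, 0]
Answer: M* = [[0, 18, 12, 32, 21], [6, 0, -6, 14, 3], [12, 30, 0, 20, 9], [-8, 10, 4, 0, -7], [6, 24, 18, 38, 0]]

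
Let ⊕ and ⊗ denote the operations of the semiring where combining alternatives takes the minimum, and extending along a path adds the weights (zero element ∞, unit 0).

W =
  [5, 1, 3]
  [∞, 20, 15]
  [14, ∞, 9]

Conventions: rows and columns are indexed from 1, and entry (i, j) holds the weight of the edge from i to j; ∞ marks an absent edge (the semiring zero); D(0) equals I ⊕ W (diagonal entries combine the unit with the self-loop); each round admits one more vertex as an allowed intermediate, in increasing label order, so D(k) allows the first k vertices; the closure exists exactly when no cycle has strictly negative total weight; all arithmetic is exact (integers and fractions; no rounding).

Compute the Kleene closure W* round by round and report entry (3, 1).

D(0):
  [0, 1, 3]
  [∞, 0, 15]
  [14, ∞, 0]
D(1):
  [0, 1, 3]
  [∞, 0, 15]
  [14, 15, 0]
D(2):
  [0, 1, 3]
  [∞, 0, 15]
  [14, 15, 0]
D(3):
  [0, 1, 3]
  [29, 0, 15]
  [14, 15, 0]
Answer: W*[3][1] = 14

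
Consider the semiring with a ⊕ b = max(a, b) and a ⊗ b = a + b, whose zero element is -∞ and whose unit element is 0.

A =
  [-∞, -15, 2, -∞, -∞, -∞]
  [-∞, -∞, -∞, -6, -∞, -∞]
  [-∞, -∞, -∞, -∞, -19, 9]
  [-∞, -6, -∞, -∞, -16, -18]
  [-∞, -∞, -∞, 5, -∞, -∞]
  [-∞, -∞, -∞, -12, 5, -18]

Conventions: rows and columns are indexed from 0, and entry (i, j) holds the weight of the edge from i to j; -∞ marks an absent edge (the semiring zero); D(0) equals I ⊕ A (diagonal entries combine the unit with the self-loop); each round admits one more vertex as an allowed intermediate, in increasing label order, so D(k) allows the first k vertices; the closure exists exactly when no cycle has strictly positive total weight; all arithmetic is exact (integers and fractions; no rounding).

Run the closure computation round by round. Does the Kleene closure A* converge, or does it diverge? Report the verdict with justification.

D(0):
  [0, -15, 2, -∞, -∞, -∞]
  [-∞, 0, -∞, -6, -∞, -∞]
  [-∞, -∞, 0, -∞, -19, 9]
  [-∞, -6, -∞, 0, -16, -18]
  [-∞, -∞, -∞, 5, 0, -∞]
  [-∞, -∞, -∞, -12, 5, 0]
D(1):
  [0, -15, 2, -∞, -∞, -∞]
  [-∞, 0, -∞, -6, -∞, -∞]
  [-∞, -∞, 0, -∞, -19, 9]
  [-∞, -6, -∞, 0, -16, -18]
  [-∞, -∞, -∞, 5, 0, -∞]
  [-∞, -∞, -∞, -12, 5, 0]
D(2):
  [0, -15, 2, -21, -∞, -∞]
  [-∞, 0, -∞, -6, -∞, -∞]
  [-∞, -∞, 0, -∞, -19, 9]
  [-∞, -6, -∞, 0, -16, -18]
  [-∞, -∞, -∞, 5, 0, -∞]
  [-∞, -∞, -∞, -12, 5, 0]
D(3):
  [0, -15, 2, -21, -17, 11]
  [-∞, 0, -∞, -6, -∞, -∞]
  [-∞, -∞, 0, -∞, -19, 9]
  [-∞, -6, -∞, 0, -16, -18]
  [-∞, -∞, -∞, 5, 0, -∞]
  [-∞, -∞, -∞, -12, 5, 0]
D(4):
  [0, -15, 2, -21, -17, 11]
  [-∞, 0, -∞, -6, -22, -24]
  [-∞, -∞, 0, -∞, -19, 9]
  [-∞, -6, -∞, 0, -16, -18]
  [-∞, -1, -∞, 5, 0, -13]
  [-∞, -18, -∞, -12, 5, 0]
D(5):
  [0, -15, 2, -12, -17, 11]
  [-∞, 0, -∞, -6, -22, -24]
  [-∞, -20, 0, -14, -19, 9]
  [-∞, -6, -∞, 0, -16, -18]
  [-∞, -1, -∞, 5, 0, -13]
  [-∞, 4, -∞, 10, 5, 0]
D(6):
  [0, 15, 2, 21, 16, 11]
  [-∞, 0, -∞, -6, -19, -24]
  [-∞, 13, 0, 19, 14, 9]
  [-∞, -6, -∞, 0, -13, -18]
  [-∞, -1, -∞, 5, 0, -13]
  [-∞, 4, -∞, 10, 5, 0]
Key observation: every diagonal entry stays at the unit through all rounds, so no improving cycle exists.
Answer: CONVERGES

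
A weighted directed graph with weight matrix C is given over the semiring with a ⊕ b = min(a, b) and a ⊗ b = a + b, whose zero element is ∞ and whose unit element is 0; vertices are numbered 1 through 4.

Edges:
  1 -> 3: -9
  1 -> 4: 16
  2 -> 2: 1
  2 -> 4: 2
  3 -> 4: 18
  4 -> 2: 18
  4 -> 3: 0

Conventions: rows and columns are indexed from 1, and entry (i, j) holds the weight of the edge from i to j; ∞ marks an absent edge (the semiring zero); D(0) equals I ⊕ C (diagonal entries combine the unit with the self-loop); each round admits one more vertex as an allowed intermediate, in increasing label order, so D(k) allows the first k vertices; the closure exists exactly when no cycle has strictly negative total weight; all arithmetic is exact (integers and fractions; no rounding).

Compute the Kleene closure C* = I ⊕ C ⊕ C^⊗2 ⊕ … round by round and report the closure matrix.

D(0):
  [0, ∞, -9, 16]
  [∞, 0, ∞, 2]
  [∞, ∞, 0, 18]
  [∞, 18, 0, 0]
D(1):
  [0, ∞, -9, 16]
  [∞, 0, ∞, 2]
  [∞, ∞, 0, 18]
  [∞, 18, 0, 0]
D(2):
  [0, ∞, -9, 16]
  [∞, 0, ∞, 2]
  [∞, ∞, 0, 18]
  [∞, 18, 0, 0]
D(3):
  [0, ∞, -9, 9]
  [∞, 0, ∞, 2]
  [∞, ∞, 0, 18]
  [∞, 18, 0, 0]
D(4):
  [0, 27, -9, 9]
  [∞, 0, 2, 2]
  [∞, 36, 0, 18]
  [∞, 18, 0, 0]
Answer: C* = [[0, 27, -9, 9], [∞, 0, 2, 2], [∞, 36, 0, 18], [∞, 18, 0, 0]]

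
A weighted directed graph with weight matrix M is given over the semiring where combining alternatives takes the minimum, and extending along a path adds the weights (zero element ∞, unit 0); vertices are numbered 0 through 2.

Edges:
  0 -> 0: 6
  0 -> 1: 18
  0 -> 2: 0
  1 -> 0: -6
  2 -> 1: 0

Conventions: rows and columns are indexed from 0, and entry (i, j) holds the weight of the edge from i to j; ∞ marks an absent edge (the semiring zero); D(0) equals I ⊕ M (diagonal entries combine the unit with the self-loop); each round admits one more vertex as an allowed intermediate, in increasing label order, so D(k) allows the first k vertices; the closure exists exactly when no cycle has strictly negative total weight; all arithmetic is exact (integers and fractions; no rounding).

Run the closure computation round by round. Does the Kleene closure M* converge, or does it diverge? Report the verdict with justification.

D(0):
  [0, 18, 0]
  [-6, 0, ∞]
  [∞, 0, 0]
D(1):
  [0, 18, 0]
  [-6, 0, -6]
  [∞, 0, 0]
Detection: at round 2, diagonal entry (2, 2) turns strictly negative.
Key observation: the cycle 2->1->0->2 has total weight 0 + (-6) + 0, which is strictly negative.
Answer: DIVERGES — negative cycle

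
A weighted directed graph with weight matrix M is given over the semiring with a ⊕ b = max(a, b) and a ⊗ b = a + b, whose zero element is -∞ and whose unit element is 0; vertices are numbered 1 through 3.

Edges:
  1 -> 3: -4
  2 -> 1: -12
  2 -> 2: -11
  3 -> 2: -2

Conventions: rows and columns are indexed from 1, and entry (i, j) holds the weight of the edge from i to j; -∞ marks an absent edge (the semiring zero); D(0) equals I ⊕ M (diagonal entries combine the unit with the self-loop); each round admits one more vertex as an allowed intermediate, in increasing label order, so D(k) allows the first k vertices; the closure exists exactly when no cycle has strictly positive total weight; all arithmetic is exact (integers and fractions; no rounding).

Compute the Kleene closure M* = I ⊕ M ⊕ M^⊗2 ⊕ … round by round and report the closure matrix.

D(0):
  [0, -∞, -4]
  [-12, 0, -∞]
  [-∞, -2, 0]
D(1):
  [0, -∞, -4]
  [-12, 0, -16]
  [-∞, -2, 0]
D(2):
  [0, -∞, -4]
  [-12, 0, -16]
  [-14, -2, 0]
D(3):
  [0, -6, -4]
  [-12, 0, -16]
  [-14, -2, 0]
Answer: M* = [[0, -6, -4], [-12, 0, -16], [-14, -2, 0]]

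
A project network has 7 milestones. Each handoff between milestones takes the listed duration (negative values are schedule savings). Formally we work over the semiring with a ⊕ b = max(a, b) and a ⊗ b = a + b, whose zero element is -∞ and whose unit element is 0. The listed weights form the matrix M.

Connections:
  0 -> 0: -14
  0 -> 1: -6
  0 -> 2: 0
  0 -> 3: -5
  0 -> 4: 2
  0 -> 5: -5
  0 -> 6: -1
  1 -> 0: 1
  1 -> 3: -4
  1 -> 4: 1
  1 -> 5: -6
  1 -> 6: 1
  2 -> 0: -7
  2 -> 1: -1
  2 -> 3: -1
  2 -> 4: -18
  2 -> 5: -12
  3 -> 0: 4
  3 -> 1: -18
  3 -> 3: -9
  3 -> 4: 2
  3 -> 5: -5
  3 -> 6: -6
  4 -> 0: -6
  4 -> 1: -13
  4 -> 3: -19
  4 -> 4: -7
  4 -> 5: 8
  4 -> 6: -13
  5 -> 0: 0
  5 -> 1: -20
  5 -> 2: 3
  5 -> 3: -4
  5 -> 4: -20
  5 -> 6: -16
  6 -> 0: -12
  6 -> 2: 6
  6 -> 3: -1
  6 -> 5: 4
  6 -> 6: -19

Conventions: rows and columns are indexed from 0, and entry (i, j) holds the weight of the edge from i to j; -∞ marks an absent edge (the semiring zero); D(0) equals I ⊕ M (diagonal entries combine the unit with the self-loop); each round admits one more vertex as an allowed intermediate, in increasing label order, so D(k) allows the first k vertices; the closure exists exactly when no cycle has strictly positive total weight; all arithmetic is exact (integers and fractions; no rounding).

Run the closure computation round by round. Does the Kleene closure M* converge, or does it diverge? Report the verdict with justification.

D(0):
  [0, -6, 0, -5, 2, -5, -1]
  [1, 0, -∞, -4, 1, -6, 1]
  [-7, -1, 0, -1, -18, -12, -∞]
  [4, -18, -∞, 0, 2, -5, -6]
  [-6, -13, -∞, -19, 0, 8, -13]
  [0, -20, 3, -4, -20, 0, -16]
  [-12, -∞, 6, -1, -∞, 4, 0]
D(1):
  [0, -6, 0, -5, 2, -5, -1]
  [1, 0, 1, -4, 3, -4, 1]
  [-7, -1, 0, -1, -5, -12, -8]
  [4, -2, 4, 0, 6, -1, 3]
  [-6, -12, -6, -11, 0, 8, -7]
  [0, -6, 3, -4, 2, 0, -1]
  [-12, -18, 6, -1, -10, 4, 0]
D(2):
  [0, -6, 0, -5, 2, -5, -1]
  [1, 0, 1, -4, 3, -4, 1]
  [0, -1, 0, -1, 2, -5, 0]
  [4, -2, 4, 0, 6, -1, 3]
  [-6, -12, -6, -11, 0, 8, -7]
  [0, -6, 3, -4, 2, 0, -1]
  [-12, -18, 6, -1, -10, 4, 0]
Detection: at round 3, diagonal entry (3, 3) turns strictly positive.
Key observation: the cycle 3->0->2->3 has total weight 4 + 0 + (-1), which is strictly positive.
Answer: DIVERGES — positive cycle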